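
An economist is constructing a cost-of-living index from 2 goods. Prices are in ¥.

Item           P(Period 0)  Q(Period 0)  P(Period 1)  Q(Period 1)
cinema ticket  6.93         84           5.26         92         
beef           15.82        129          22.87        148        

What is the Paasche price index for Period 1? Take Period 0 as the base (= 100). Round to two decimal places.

129.87

Paasche price index uses current-period quantities as weights.
ΣP(Period 1)·Q(Period 1) = 5.26×92 + 22.87×148 = 483.92 + 3384.76 = 3868.68
ΣP(Period 0)·Q(Period 1) = 6.93×92 + 15.82×148 = 637.56 + 2341.36 = 2978.92
Index = 3868.68 / 2978.92 × 100 = 129.8685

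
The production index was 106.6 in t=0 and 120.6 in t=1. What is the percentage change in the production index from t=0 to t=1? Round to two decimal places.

Change = (120.6 − 106.6) / 106.6 × 100
       = 14.0 / 106.6 × 100 = 13.1332%

13.13%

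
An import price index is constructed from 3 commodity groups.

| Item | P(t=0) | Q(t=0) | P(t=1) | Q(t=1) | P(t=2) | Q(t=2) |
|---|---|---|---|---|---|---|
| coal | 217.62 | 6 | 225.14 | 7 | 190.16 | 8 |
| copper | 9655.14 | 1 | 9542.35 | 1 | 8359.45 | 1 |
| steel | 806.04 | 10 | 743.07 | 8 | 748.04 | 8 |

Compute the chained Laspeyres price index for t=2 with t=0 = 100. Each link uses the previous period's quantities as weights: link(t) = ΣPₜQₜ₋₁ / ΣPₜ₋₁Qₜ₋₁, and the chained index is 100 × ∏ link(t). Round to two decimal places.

88.50

Link t=0→t=1:
ΣP(t=1)Q(t=0) = 225.14×6 + 9542.35×1 + 743.07×10 = 1350.84 + 9542.35 + 7430.7 = 18323.89
ΣP(t=0)Q(t=0) = 217.62×6 + 9655.14×1 + 806.04×10 = 1305.72 + 9655.14 + 8060.4 = 19021.26
link = 18323.89/19021.26 = 0.963337
Link t=1→t=2:
ΣP(t=2)Q(t=1) = 190.16×7 + 8359.45×1 + 748.04×8 = 1331.12 + 8359.45 + 5984.32 = 15674.89
ΣP(t=1)Q(t=1) = 225.14×7 + 9542.35×1 + 743.07×8 = 1575.98 + 9542.35 + 5944.56 = 17062.89
link = 15674.89/17062.89 = 0.918654
Chained index = 100 × 0.963337 × 0.918654 = 88.4974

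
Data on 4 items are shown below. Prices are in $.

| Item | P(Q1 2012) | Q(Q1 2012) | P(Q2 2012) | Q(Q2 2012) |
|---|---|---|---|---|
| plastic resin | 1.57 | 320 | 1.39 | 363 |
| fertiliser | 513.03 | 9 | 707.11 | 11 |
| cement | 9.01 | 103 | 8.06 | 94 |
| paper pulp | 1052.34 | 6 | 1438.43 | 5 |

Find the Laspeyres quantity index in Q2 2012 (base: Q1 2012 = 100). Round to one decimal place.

99.7

Laspeyres quantity index uses base-period prices as weights.
ΣP(Q1 2012)·Q(Q2 2012) = 1.57×363 + 513.03×11 + 9.01×94 + 1052.34×5 = 569.91 + 5643.33 + 846.94 + 5261.7 = 12321.88
ΣP(Q1 2012)·Q(Q1 2012) = 1.57×320 + 513.03×9 + 9.01×103 + 1052.34×6 = 502.4 + 4617.27 + 928.03 + 6314.04 = 12361.74
Index = 12321.88 / 12361.74 × 100 = 99.6776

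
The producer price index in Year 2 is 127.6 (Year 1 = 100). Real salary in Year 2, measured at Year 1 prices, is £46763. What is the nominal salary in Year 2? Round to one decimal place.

Nominal = Real × (Index/100) = 46763 × (127.6/100)
        = 46763 × 1.276 = 59669.5880

59669.6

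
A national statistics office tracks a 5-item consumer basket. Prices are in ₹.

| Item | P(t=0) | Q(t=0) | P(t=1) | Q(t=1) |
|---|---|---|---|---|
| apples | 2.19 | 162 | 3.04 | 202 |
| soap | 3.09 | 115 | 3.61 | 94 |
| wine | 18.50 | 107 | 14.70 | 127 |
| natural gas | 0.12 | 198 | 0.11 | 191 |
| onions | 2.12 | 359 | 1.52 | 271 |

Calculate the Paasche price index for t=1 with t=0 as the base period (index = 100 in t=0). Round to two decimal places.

Paasche price index uses current-period quantities as weights.
ΣP(t=1)·Q(t=1) = 3.04×202 + 3.61×94 + 14.70×127 + 0.11×191 + 1.52×271 = 614.08 + 339.34 + 1866.9 + 21.01 + 411.92 = 3253.25
ΣP(t=0)·Q(t=1) = 2.19×202 + 3.09×94 + 18.50×127 + 0.12×191 + 2.12×271 = 442.38 + 290.46 + 2349.5 + 22.92 + 574.52 = 3679.78
Index = 3253.25 / 3679.78 × 100 = 88.4088

88.41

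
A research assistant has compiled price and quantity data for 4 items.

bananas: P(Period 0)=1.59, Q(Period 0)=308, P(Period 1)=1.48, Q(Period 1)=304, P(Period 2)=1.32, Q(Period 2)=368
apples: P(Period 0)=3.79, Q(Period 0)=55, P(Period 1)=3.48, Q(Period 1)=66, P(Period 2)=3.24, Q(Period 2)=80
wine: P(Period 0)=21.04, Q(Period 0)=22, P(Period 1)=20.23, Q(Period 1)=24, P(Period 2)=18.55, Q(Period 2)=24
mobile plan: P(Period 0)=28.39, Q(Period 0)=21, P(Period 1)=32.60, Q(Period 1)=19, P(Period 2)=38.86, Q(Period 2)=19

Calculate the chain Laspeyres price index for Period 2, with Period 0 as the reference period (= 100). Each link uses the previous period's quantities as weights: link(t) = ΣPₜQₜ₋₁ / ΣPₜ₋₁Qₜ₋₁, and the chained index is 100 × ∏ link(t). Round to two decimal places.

101.92

Link Period 0→Period 1:
ΣP(Period 1)Q(Period 0) = 1.48×308 + 3.48×55 + 20.23×22 + 32.60×21 = 455.84 + 191.4 + 445.06 + 684.6 = 1776.9
ΣP(Period 0)Q(Period 0) = 1.59×308 + 3.79×55 + 21.04×22 + 28.39×21 = 489.72 + 208.45 + 462.88 + 596.19 = 1757.24
link = 1776.9/1757.24 = 1.011188
Link Period 1→Period 2:
ΣP(Period 2)Q(Period 1) = 1.32×304 + 3.24×66 + 18.55×24 + 38.86×19 = 401.28 + 213.84 + 445.2 + 738.34 = 1798.66
ΣP(Period 1)Q(Period 1) = 1.48×304 + 3.48×66 + 20.23×24 + 32.60×19 = 449.92 + 229.68 + 485.52 + 619.4 = 1784.52
link = 1798.66/1784.52 = 1.007924
Chained index = 100 × 1.011188 × 1.007924 = 101.9200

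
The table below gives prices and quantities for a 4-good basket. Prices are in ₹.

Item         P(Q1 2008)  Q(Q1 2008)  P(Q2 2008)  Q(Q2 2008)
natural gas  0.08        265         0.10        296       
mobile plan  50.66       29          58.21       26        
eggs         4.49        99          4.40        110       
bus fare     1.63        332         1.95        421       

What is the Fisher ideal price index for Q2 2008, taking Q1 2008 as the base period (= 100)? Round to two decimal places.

112.98

Laspeyres component (base-period weights):
ΣP(Q2 2008)Q(Q1 2008) = 0.10×265 + 58.21×29 + 4.40×99 + 1.95×332 = 26.5 + 1688.09 + 435.6 + 647.4 = 2797.59
ΣP(Q1 2008)Q(Q1 2008) = 0.08×265 + 50.66×29 + 4.49×99 + 1.63×332 = 21.2 + 1469.14 + 444.51 + 541.16 = 2476.01
L = 2797.59 / 2476.01 × 100 = 112.9878
Paasche component (current-period weights):
ΣP(Q2 2008)Q(Q2 2008) = 0.10×296 + 58.21×26 + 4.40×110 + 1.95×421 = 29.6 + 1513.46 + 484 + 820.95 = 2848.01
ΣP(Q1 2008)Q(Q2 2008) = 0.08×296 + 50.66×26 + 4.49×110 + 1.63×421 = 23.68 + 1317.16 + 493.9 + 686.23 = 2520.97
P = 2848.01 / 2520.97 × 100 = 112.9728
Fisher = √(L × P) = √(112.9878 × 112.9728) = 112.9803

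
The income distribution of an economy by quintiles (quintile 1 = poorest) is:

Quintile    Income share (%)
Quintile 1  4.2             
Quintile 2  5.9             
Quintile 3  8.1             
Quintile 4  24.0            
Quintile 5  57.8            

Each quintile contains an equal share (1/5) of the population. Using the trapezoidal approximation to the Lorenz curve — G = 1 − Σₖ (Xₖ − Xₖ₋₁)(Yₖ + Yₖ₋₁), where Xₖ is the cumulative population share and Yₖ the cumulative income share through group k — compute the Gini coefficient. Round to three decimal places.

Cumulative income shares Yₖ: 0.0420, 0.1010, 0.1820, 0.4220, 1.0000
Σ (Xₖ−Xₖ₋₁)(Yₖ+Yₖ₋₁) = (1/5)(0.0420+0.0000) + (1/5)(0.1010+0.0420) + (1/5)(0.1820+0.1010) + (1/5)(0.4220+0.1820) + (1/5)(1.0000+0.4220)
  = 0.0084 + 0.0286 + 0.0566 + 0.1208 + 0.2844 = 0.4988
G = 1 − 0.4988 = 0.5012

0.501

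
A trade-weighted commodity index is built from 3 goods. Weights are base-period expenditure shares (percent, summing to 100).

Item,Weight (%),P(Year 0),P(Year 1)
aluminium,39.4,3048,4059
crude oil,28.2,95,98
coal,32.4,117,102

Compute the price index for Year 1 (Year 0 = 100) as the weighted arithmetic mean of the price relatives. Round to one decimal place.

109.8

aluminium: 39.4 × (4059/3048) = 39.4 × 1.331693 = 52.4687
crude oil: 28.2 × (98/95) = 28.2 × 1.031579 = 29.0905
coal: 32.4 × (102/117) = 32.4 × 0.871795 = 28.2462
Index = Σ wᵢ·(p₁ᵢ/p₀ᵢ) = 52.4687 + 29.0905 + 28.2462 = 109.8054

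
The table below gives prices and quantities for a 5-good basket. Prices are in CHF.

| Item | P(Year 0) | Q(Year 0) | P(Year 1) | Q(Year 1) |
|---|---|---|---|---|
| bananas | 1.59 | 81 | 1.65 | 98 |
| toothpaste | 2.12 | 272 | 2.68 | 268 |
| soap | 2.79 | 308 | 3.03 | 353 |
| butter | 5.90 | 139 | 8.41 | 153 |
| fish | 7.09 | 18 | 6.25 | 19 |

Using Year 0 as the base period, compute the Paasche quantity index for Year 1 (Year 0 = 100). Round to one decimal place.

Paasche quantity index uses current-period prices as weights.
ΣP(Year 1)·Q(Year 1) = 1.65×98 + 2.68×268 + 3.03×353 + 8.41×153 + 6.25×19 = 161.7 + 718.24 + 1069.59 + 1286.73 + 118.75 = 3355.01
ΣP(Year 1)·Q(Year 0) = 1.65×81 + 2.68×272 + 3.03×308 + 8.41×139 + 6.25×18 = 133.65 + 728.96 + 933.24 + 1168.99 + 112.5 = 3077.34
Index = 3355.01 / 3077.34 × 100 = 109.0231

109.0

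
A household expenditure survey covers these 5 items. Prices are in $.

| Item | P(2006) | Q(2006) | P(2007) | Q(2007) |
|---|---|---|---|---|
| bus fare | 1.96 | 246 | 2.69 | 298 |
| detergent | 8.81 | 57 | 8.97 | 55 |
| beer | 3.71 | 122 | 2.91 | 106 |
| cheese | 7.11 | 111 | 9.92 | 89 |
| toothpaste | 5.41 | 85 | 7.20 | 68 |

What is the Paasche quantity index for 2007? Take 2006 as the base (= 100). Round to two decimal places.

91.82

Paasche quantity index uses current-period prices as weights.
ΣP(2007)·Q(2007) = 2.69×298 + 8.97×55 + 2.91×106 + 9.92×89 + 7.20×68 = 801.62 + 493.35 + 308.46 + 882.88 + 489.6 = 2975.91
ΣP(2007)·Q(2006) = 2.69×246 + 8.97×57 + 2.91×122 + 9.92×111 + 7.20×85 = 661.74 + 511.29 + 355.02 + 1101.12 + 612 = 3241.17
Index = 2975.91 / 3241.17 × 100 = 91.8159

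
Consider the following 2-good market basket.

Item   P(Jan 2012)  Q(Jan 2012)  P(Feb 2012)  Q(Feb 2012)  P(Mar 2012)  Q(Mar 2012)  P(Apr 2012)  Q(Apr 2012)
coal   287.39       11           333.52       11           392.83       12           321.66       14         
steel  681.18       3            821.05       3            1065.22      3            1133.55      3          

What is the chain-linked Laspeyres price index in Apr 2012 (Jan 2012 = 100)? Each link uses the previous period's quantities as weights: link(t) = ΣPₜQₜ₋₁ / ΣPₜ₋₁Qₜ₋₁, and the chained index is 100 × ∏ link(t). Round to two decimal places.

132.57

Link Jan 2012→Feb 2012:
ΣP(Feb 2012)Q(Jan 2012) = 333.52×11 + 821.05×3 = 3668.72 + 2463.15 = 6131.87
ΣP(Jan 2012)Q(Jan 2012) = 287.39×11 + 681.18×3 = 3161.29 + 2043.54 = 5204.83
link = 6131.87/5204.83 = 1.178111
Link Feb 2012→Mar 2012:
ΣP(Mar 2012)Q(Feb 2012) = 392.83×11 + 1065.22×3 = 4321.13 + 3195.66 = 7516.79
ΣP(Feb 2012)Q(Feb 2012) = 333.52×11 + 821.05×3 = 3668.72 + 2463.15 = 6131.87
link = 7516.79/6131.87 = 1.225856
Link Mar 2012→Apr 2012:
ΣP(Apr 2012)Q(Mar 2012) = 321.66×12 + 1133.55×3 = 3859.92 + 3400.65 = 7260.57
ΣP(Mar 2012)Q(Mar 2012) = 392.83×12 + 1065.22×3 = 4713.96 + 3195.66 = 7909.62
link = 7260.57/7909.62 = 0.917942
Chained index = 100 × 1.178111 × 1.225856 × 0.917942 = 132.5687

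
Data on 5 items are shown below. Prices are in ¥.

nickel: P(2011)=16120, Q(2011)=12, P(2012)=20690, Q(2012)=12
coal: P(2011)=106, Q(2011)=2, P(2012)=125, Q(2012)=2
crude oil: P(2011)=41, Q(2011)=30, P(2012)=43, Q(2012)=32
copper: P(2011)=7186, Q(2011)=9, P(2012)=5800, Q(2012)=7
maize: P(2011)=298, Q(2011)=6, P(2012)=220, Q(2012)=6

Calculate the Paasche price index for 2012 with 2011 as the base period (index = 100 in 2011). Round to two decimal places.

Paasche price index uses current-period quantities as weights.
ΣP(2012)·Q(2012) = 20690×12 + 125×2 + 43×32 + 5800×7 + 220×6 = 248280 + 250 + 1376 + 40600 + 1320 = 291826
ΣP(2011)·Q(2012) = 16120×12 + 106×2 + 41×32 + 7186×7 + 298×6 = 193440 + 212 + 1312 + 50302 + 1788 = 247054
Index = 291826 / 247054 × 100 = 118.1224

118.12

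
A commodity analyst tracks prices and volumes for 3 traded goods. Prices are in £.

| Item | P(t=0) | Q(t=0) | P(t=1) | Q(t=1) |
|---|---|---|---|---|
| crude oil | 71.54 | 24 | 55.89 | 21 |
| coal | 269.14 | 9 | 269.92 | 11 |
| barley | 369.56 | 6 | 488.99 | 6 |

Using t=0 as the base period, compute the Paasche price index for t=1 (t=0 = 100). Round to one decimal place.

Paasche price index uses current-period quantities as weights.
ΣP(t=1)·Q(t=1) = 55.89×21 + 269.92×11 + 488.99×6 = 1173.69 + 2969.12 + 2933.94 = 7076.75
ΣP(t=0)·Q(t=1) = 71.54×21 + 269.14×11 + 369.56×6 = 1502.34 + 2960.54 + 2217.36 = 6680.24
Index = 7076.75 / 6680.24 × 100 = 105.9356

105.9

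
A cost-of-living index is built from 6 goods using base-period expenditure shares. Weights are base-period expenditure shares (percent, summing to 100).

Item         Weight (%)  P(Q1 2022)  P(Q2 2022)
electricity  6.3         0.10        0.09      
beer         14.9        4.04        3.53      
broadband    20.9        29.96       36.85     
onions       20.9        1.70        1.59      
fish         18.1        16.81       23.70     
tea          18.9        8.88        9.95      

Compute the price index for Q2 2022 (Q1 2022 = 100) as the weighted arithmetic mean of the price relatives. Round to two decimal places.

electricity: 6.3 × (0.09/0.10) = 6.3 × 0.900000 = 5.6700
beer: 14.9 × (3.53/4.04) = 14.9 × 0.873762 = 13.0191
broadband: 20.9 × (36.85/29.96) = 20.9 × 1.229973 = 25.7064
onions: 20.9 × (1.59/1.70) = 20.9 × 0.935294 = 19.5476
fish: 18.1 × (23.70/16.81) = 18.1 × 1.409875 = 25.5187
tea: 18.9 × (9.95/8.88) = 18.9 × 1.120495 = 21.1774
Index = Σ wᵢ·(p₁ᵢ/p₀ᵢ) = 5.6700 + 13.0191 + 25.7064 + 19.5476 + 25.5187 + 21.1774 = 110.6393

110.64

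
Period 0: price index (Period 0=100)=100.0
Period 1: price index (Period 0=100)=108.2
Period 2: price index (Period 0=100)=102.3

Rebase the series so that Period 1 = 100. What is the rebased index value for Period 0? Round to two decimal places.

92.42

Rebased(Period 0) = 100.0 / 108.2 × 100 = 92.4214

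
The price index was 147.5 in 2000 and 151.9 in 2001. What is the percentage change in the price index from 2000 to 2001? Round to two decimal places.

2.98%

Change = (151.9 − 147.5) / 147.5 × 100
       = 4.4 / 147.5 × 100 = 2.9831%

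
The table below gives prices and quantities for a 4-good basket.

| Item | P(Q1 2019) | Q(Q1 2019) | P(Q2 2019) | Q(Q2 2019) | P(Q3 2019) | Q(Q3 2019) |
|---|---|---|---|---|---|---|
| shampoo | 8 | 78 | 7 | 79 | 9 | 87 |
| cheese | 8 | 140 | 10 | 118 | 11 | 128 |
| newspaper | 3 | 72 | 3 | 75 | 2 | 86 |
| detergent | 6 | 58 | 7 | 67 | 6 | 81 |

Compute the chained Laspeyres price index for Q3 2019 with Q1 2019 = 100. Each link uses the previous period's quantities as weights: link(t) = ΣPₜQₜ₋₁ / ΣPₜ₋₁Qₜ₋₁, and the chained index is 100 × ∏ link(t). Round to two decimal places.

Link Q1 2019→Q2 2019:
ΣP(Q2 2019)Q(Q1 2019) = 7×78 + 10×140 + 3×72 + 7×58 = 546 + 1400 + 216 + 406 = 2568
ΣP(Q1 2019)Q(Q1 2019) = 8×78 + 8×140 + 3×72 + 6×58 = 624 + 1120 + 216 + 348 = 2308
link = 2568/2308 = 1.112652
Link Q2 2019→Q3 2019:
ΣP(Q3 2019)Q(Q2 2019) = 9×79 + 11×118 + 2×75 + 6×67 = 711 + 1298 + 150 + 402 = 2561
ΣP(Q2 2019)Q(Q2 2019) = 7×79 + 10×118 + 3×75 + 7×67 = 553 + 1180 + 225 + 469 = 2427
link = 2561/2427 = 1.055212
Chained index = 100 × 1.112652 × 1.055212 = 117.4084

117.41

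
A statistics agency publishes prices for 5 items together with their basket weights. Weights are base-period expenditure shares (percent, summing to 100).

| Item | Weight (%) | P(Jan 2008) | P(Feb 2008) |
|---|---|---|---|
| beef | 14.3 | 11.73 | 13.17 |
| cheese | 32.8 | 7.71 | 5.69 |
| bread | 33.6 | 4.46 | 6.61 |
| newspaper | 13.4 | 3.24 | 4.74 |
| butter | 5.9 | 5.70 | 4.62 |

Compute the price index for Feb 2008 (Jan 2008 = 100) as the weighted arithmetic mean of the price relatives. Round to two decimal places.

114.45

beef: 14.3 × (13.17/11.73) = 14.3 × 1.122762 = 16.0555
cheese: 32.8 × (5.69/7.71) = 32.8 × 0.738003 = 24.2065
bread: 33.6 × (6.61/4.46) = 33.6 × 1.482063 = 49.7973
newspaper: 13.4 × (4.74/3.24) = 13.4 × 1.462963 = 19.6037
butter: 5.9 × (4.62/5.70) = 5.9 × 0.810526 = 4.7821
Index = Σ wᵢ·(p₁ᵢ/p₀ᵢ) = 16.0555 + 24.2065 + 49.7973 + 19.6037 + 4.7821 = 114.4451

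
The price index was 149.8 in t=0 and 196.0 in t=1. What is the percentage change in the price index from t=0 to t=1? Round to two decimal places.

30.84%

Change = (196.0 − 149.8) / 149.8 × 100
       = 46.2 / 149.8 × 100 = 30.8411%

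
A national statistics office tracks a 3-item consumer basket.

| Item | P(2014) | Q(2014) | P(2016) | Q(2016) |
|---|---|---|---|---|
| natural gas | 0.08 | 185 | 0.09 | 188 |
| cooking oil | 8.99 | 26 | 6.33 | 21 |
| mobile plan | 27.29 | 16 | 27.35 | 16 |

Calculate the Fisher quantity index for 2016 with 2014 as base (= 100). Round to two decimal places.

94.20

Laspeyres component (base-period weights):
ΣP(2014)Q(2016) = 0.08×188 + 8.99×21 + 27.29×16 = 15.04 + 188.79 + 436.64 = 640.47
ΣP(2014)Q(2014) = 0.08×185 + 8.99×26 + 27.29×16 = 14.8 + 233.74 + 436.64 = 685.18
L = 640.47 / 685.18 × 100 = 93.4747
Paasche component (current-period weights):
ΣP(2016)Q(2016) = 0.09×188 + 6.33×21 + 27.35×16 = 16.92 + 132.93 + 437.6 = 587.45
ΣP(2016)Q(2014) = 0.09×185 + 6.33×26 + 27.35×16 = 16.65 + 164.58 + 437.6 = 618.83
P = 587.45 / 618.83 × 100 = 94.9291
Fisher = √(L × P) = √(93.4747 × 94.9291) = 94.1991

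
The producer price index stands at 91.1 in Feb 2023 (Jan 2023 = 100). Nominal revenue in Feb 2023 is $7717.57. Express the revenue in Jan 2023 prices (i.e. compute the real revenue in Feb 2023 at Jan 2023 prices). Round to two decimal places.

Real = Nominal ÷ (Index/100) = 7717.57 ÷ (91.1/100)
     = 7717.57 ÷ 0.911 = 8471.5368

8471.54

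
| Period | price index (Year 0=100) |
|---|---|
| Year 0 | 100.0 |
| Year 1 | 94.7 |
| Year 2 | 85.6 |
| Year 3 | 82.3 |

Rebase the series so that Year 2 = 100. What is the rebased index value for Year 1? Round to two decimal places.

Rebased(Year 1) = 94.7 / 85.6 × 100 = 110.6308

110.63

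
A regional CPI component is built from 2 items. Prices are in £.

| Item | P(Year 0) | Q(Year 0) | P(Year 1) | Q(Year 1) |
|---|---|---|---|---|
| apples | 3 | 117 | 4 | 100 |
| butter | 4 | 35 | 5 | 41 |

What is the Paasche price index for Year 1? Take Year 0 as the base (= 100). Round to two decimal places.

130.39

Paasche price index uses current-period quantities as weights.
ΣP(Year 1)·Q(Year 1) = 4×100 + 5×41 = 400 + 205 = 605
ΣP(Year 0)·Q(Year 1) = 3×100 + 4×41 = 300 + 164 = 464
Index = 605 / 464 × 100 = 130.3879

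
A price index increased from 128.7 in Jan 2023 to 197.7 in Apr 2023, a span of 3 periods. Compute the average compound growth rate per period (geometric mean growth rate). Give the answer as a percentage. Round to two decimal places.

15.38%

Growth factor = (197.7/128.7)^(1/3) = (1.536131)^(1/3) = 1.153832
Growth rate = 1.153832 − 1 = 0.153832 = 15.3832%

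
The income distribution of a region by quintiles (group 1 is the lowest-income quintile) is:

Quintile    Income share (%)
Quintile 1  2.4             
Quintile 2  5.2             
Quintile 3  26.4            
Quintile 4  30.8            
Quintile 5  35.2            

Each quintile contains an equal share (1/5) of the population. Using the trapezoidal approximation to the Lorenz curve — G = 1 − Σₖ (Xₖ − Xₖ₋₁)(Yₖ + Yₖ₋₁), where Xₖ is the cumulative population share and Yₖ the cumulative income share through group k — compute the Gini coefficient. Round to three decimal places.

Cumulative income shares Yₖ: 0.0240, 0.0760, 0.3400, 0.6480, 1.0000
Σ (Xₖ−Xₖ₋₁)(Yₖ+Yₖ₋₁) = (1/5)(0.0240+0.0000) + (1/5)(0.0760+0.0240) + (1/5)(0.3400+0.0760) + (1/5)(0.6480+0.3400) + (1/5)(1.0000+0.6480)
  = 0.0048 + 0.0200 + 0.0832 + 0.1976 + 0.3296 = 0.6352
G = 1 − 0.6352 = 0.3648

0.365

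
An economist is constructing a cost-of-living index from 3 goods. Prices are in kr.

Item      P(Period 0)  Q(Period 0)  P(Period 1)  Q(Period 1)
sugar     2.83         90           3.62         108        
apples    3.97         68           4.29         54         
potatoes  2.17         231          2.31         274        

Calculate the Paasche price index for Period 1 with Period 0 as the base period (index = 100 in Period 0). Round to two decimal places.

Paasche price index uses current-period quantities as weights.
ΣP(Period 1)·Q(Period 1) = 3.62×108 + 4.29×54 + 2.31×274 = 390.96 + 231.66 + 632.94 = 1255.56
ΣP(Period 0)·Q(Period 1) = 2.83×108 + 3.97×54 + 2.17×274 = 305.64 + 214.38 + 594.58 = 1114.6
Index = 1255.56 / 1114.6 × 100 = 112.6467

112.65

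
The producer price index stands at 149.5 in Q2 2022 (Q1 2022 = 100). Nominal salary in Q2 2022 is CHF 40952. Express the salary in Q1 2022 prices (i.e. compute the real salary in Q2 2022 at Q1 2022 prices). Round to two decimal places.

Real = Nominal ÷ (Index/100) = 40952 ÷ (149.5/100)
     = 40952 ÷ 1.495 = 27392.6421

27392.64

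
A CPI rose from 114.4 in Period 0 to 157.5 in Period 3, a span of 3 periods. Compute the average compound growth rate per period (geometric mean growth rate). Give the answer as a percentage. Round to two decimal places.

11.25%

Growth factor = (157.5/114.4)^(1/3) = (1.376748)^(1/3) = 1.112461
Growth rate = 1.112461 − 1 = 0.112461 = 11.2461%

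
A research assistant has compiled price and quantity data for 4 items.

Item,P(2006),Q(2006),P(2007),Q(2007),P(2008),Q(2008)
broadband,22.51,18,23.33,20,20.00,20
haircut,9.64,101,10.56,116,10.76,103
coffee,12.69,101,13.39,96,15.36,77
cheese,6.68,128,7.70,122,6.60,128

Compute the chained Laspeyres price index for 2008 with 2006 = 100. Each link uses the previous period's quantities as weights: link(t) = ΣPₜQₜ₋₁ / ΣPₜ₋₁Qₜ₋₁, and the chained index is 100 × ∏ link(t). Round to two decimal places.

109.11

Link 2006→2007:
ΣP(2007)Q(2006) = 23.33×18 + 10.56×101 + 13.39×101 + 7.70×128 = 419.94 + 1066.56 + 1352.39 + 985.6 = 3824.49
ΣP(2006)Q(2006) = 22.51×18 + 9.64×101 + 12.69×101 + 6.68×128 = 405.18 + 973.64 + 1281.69 + 855.04 = 3515.55
link = 3824.49/3515.55 = 1.087878
Link 2007→2008:
ΣP(2008)Q(2007) = 20.00×20 + 10.76×116 + 15.36×96 + 6.60×122 = 400 + 1248.16 + 1474.56 + 805.2 = 3927.92
ΣP(2007)Q(2007) = 23.33×20 + 10.56×116 + 13.39×96 + 7.70×122 = 466.6 + 1224.96 + 1285.44 + 939.4 = 3916.4
link = 3927.92/3916.4 = 1.002941
Chained index = 100 × 1.087878 × 1.002941 = 109.1078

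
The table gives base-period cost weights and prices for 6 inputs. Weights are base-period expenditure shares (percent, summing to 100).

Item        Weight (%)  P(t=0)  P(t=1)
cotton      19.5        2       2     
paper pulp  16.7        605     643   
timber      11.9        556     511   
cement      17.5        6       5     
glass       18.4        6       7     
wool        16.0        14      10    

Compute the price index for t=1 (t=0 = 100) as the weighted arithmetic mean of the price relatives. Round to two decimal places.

cotton: 19.5 × (2/2) = 19.5 × 1.000000 = 19.5000
paper pulp: 16.7 × (643/605) = 16.7 × 1.062810 = 17.7489
timber: 11.9 × (511/556) = 11.9 × 0.919065 = 10.9369
cement: 17.5 × (5/6) = 17.5 × 0.833333 = 14.5833
glass: 18.4 × (7/6) = 18.4 × 1.166667 = 21.4667
wool: 16.0 × (10/14) = 16.0 × 0.714286 = 11.4286
Index = Σ wᵢ·(p₁ᵢ/p₀ᵢ) = 19.5000 + 17.7489 + 10.9369 + 14.5833 + 21.4667 + 11.4286 = 95.6644

95.66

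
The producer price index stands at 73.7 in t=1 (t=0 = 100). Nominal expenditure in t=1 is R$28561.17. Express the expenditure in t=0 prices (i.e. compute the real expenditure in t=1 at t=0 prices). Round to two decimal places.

Real = Nominal ÷ (Index/100) = 28561.17 ÷ (73.7/100)
     = 28561.17 ÷ 0.737 = 38753.2836

38753.28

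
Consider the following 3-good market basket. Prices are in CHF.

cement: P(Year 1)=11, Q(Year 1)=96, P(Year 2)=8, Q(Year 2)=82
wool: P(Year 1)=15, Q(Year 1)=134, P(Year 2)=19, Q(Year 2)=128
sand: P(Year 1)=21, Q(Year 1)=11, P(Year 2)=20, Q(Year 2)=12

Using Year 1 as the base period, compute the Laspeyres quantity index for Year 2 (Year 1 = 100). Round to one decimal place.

Laspeyres quantity index uses base-period prices as weights.
ΣP(Year 1)·Q(Year 2) = 11×82 + 15×128 + 21×12 = 902 + 1920 + 252 = 3074
ΣP(Year 1)·Q(Year 1) = 11×96 + 15×134 + 21×11 = 1056 + 2010 + 231 = 3297
Index = 3074 / 3297 × 100 = 93.2363

93.2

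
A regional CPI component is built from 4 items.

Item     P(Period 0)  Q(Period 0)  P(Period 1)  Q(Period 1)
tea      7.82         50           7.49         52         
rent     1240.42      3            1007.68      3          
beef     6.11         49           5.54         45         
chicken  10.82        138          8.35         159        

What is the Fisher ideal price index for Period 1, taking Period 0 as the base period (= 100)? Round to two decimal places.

81.57

Laspeyres component (base-period weights):
ΣP(Period 1)Q(Period 0) = 7.49×50 + 1007.68×3 + 5.54×49 + 8.35×138 = 374.5 + 3023.04 + 271.46 + 1152.3 = 4821.3
ΣP(Period 0)Q(Period 0) = 7.82×50 + 1240.42×3 + 6.11×49 + 10.82×138 = 391 + 3721.26 + 299.39 + 1493.16 = 5904.81
L = 4821.3 / 5904.81 × 100 = 81.6504
Paasche component (current-period weights):
ΣP(Period 1)Q(Period 1) = 7.49×52 + 1007.68×3 + 5.54×45 + 8.35×159 = 389.48 + 3023.04 + 249.3 + 1327.65 = 4989.47
ΣP(Period 0)Q(Period 1) = 7.82×52 + 1240.42×3 + 6.11×45 + 10.82×159 = 406.64 + 3721.26 + 274.95 + 1720.38 = 6123.23
P = 4989.47 / 6123.23 × 100 = 81.4843
Fisher = √(L × P) = √(81.6504 × 81.4843) = 81.5673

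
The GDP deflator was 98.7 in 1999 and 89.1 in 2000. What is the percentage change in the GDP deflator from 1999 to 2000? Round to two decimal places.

Change = (89.1 − 98.7) / 98.7 × 100
       = -9.6 / 98.7 × 100 = -9.7264%

-9.73%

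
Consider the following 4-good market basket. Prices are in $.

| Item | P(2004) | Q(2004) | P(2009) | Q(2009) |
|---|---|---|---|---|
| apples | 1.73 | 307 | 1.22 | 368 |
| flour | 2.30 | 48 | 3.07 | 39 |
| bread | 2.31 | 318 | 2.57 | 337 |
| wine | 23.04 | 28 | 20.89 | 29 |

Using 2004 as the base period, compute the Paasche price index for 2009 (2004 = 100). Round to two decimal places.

93.91

Paasche price index uses current-period quantities as weights.
ΣP(2009)·Q(2009) = 1.22×368 + 3.07×39 + 2.57×337 + 20.89×29 = 448.96 + 119.73 + 866.09 + 605.81 = 2040.59
ΣP(2004)·Q(2009) = 1.73×368 + 2.30×39 + 2.31×337 + 23.04×29 = 636.64 + 89.7 + 778.47 + 668.16 = 2172.97
Index = 2040.59 / 2172.97 × 100 = 93.9079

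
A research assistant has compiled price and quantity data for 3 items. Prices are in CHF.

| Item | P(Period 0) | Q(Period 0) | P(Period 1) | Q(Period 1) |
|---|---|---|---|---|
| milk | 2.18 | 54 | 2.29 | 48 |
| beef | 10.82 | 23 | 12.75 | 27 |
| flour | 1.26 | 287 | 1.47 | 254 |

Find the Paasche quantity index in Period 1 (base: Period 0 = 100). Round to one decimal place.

98.7

Paasche quantity index uses current-period prices as weights.
ΣP(Period 1)·Q(Period 1) = 2.29×48 + 12.75×27 + 1.47×254 = 109.92 + 344.25 + 373.38 = 827.55
ΣP(Period 1)·Q(Period 0) = 2.29×54 + 12.75×23 + 1.47×287 = 123.66 + 293.25 + 421.89 = 838.8
Index = 827.55 / 838.8 × 100 = 98.6588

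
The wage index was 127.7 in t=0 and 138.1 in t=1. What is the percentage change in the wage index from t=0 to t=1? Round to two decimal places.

8.14%

Change = (138.1 − 127.7) / 127.7 × 100
       = 10.4 / 127.7 × 100 = 8.1441%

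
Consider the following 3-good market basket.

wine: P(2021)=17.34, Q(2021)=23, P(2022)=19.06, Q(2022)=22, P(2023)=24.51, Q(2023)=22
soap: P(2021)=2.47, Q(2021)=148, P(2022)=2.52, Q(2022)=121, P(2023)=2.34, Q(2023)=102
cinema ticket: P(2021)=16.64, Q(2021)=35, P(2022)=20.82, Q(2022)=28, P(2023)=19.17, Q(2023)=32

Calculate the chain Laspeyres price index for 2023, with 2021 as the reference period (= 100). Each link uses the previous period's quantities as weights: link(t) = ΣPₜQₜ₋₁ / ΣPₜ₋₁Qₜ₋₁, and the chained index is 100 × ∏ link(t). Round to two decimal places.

Link 2021→2022:
ΣP(2022)Q(2021) = 19.06×23 + 2.52×148 + 20.82×35 = 438.38 + 372.96 + 728.7 = 1540.04
ΣP(2021)Q(2021) = 17.34×23 + 2.47×148 + 16.64×35 = 398.82 + 365.56 + 582.4 = 1346.78
link = 1540.04/1346.78 = 1.143498
Link 2022→2023:
ΣP(2023)Q(2022) = 24.51×22 + 2.34×121 + 19.17×28 = 539.22 + 283.14 + 536.76 = 1359.12
ΣP(2022)Q(2022) = 19.06×22 + 2.52×121 + 20.82×28 = 419.32 + 304.92 + 582.96 = 1307.2
link = 1359.12/1307.2 = 1.039718
Chained index = 100 × 1.143498 × 1.039718 = 118.8916

118.89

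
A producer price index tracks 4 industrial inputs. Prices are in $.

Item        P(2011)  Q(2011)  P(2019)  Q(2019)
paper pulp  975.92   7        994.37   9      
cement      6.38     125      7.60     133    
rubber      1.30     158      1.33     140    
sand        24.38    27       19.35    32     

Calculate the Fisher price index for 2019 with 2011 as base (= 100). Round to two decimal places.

101.70

Laspeyres component (base-period weights):
ΣP(2019)Q(2011) = 994.37×7 + 7.60×125 + 1.33×158 + 19.35×27 = 6960.59 + 950 + 210.14 + 522.45 = 8643.18
ΣP(2011)Q(2011) = 975.92×7 + 6.38×125 + 1.30×158 + 24.38×27 = 6831.44 + 797.5 + 205.4 + 658.26 = 8492.6
L = 8643.18 / 8492.6 × 100 = 101.7731
Paasche component (current-period weights):
ΣP(2019)Q(2019) = 994.37×9 + 7.60×133 + 1.33×140 + 19.35×32 = 8949.33 + 1010.8 + 186.2 + 619.2 = 10765.53
ΣP(2011)Q(2019) = 975.92×9 + 6.38×133 + 1.30×140 + 24.38×32 = 8783.28 + 848.54 + 182 + 780.16 = 10593.98
P = 10765.53 / 10593.98 × 100 = 101.6193
Fisher = √(L × P) = √(101.7731 × 101.6193) = 101.6962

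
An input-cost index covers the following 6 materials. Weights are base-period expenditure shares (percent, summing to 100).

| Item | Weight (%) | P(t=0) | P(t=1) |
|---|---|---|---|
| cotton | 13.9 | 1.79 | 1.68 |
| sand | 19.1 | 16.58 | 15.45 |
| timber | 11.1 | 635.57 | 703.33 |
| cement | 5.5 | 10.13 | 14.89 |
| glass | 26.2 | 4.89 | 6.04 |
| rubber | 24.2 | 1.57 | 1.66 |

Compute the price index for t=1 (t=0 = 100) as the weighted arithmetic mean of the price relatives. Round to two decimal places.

109.16

cotton: 13.9 × (1.68/1.79) = 13.9 × 0.938547 = 13.0458
sand: 19.1 × (15.45/16.58) = 19.1 × 0.931846 = 17.7983
timber: 11.1 × (703.33/635.57) = 11.1 × 1.106613 = 12.2834
cement: 5.5 × (14.89/10.13) = 5.5 × 1.469891 = 8.0844
glass: 26.2 × (6.04/4.89) = 26.2 × 1.235174 = 32.3616
rubber: 24.2 × (1.66/1.57) = 24.2 × 1.057325 = 25.5873
Index = Σ wᵢ·(p₁ᵢ/p₀ᵢ) = 13.0458 + 17.7983 + 12.2834 + 8.0844 + 32.3616 + 25.5873 = 109.1607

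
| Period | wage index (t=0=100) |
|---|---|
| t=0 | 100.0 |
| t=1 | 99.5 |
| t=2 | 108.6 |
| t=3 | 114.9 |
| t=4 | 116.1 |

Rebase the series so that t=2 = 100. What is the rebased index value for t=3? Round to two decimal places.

Rebased(t=3) = 114.9 / 108.6 × 100 = 105.8011

105.80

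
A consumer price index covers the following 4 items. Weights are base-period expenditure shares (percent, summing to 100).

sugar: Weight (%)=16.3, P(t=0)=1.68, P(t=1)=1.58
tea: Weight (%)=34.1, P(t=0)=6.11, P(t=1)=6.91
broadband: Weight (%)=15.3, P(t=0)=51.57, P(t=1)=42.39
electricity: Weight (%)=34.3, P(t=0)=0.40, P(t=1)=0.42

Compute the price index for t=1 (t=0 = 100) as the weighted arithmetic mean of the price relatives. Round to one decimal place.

sugar: 16.3 × (1.58/1.68) = 16.3 × 0.940476 = 15.3298
tea: 34.1 × (6.91/6.11) = 34.1 × 1.130933 = 38.5648
broadband: 15.3 × (42.39/51.57) = 15.3 × 0.821990 = 12.5764
electricity: 34.3 × (0.42/0.40) = 34.3 × 1.050000 = 36.0150
Index = Σ wᵢ·(p₁ᵢ/p₀ᵢ) = 15.3298 + 38.5648 + 12.5764 + 36.0150 = 102.4860

102.5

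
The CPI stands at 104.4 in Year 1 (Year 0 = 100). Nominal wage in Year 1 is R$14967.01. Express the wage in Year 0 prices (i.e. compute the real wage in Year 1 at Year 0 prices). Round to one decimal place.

14336.2

Real = Nominal ÷ (Index/100) = 14967.01 ÷ (104.4/100)
     = 14967.01 ÷ 1.044 = 14336.2165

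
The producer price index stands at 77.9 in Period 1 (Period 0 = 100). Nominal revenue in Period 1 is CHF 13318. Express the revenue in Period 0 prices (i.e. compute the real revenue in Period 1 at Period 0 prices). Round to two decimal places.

17096.28

Real = Nominal ÷ (Index/100) = 13318 ÷ (77.9/100)
     = 13318 ÷ 0.779 = 17096.2773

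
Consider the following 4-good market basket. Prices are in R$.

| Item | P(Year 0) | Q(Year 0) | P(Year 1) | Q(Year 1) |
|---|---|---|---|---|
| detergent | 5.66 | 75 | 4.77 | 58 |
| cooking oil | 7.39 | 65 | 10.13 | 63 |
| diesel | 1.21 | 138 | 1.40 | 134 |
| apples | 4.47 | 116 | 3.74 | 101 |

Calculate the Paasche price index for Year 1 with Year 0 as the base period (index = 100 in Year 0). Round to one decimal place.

Paasche price index uses current-period quantities as weights.
ΣP(Year 1)·Q(Year 1) = 4.77×58 + 10.13×63 + 1.40×134 + 3.74×101 = 276.66 + 638.19 + 187.6 + 377.74 = 1480.19
ΣP(Year 0)·Q(Year 1) = 5.66×58 + 7.39×63 + 1.21×134 + 4.47×101 = 328.28 + 465.57 + 162.14 + 451.47 = 1407.46
Index = 1480.19 / 1407.46 × 100 = 105.1675

105.2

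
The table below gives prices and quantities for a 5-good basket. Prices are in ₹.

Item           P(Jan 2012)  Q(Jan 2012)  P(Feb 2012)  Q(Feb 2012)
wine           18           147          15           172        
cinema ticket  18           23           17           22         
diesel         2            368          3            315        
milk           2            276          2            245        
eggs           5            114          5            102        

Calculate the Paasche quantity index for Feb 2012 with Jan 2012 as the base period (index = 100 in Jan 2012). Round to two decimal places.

Paasche quantity index uses current-period prices as weights.
ΣP(Feb 2012)·Q(Feb 2012) = 15×172 + 17×22 + 3×315 + 2×245 + 5×102 = 2580 + 374 + 945 + 490 + 510 = 4899
ΣP(Feb 2012)·Q(Jan 2012) = 15×147 + 17×23 + 3×368 + 2×276 + 5×114 = 2205 + 391 + 1104 + 552 + 570 = 4822
Index = 4899 / 4822 × 100 = 101.5968

101.60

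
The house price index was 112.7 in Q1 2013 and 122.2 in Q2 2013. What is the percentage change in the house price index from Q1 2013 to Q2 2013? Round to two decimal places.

Change = (122.2 − 112.7) / 112.7 × 100
       = 9.5 / 112.7 × 100 = 8.4295%

8.43%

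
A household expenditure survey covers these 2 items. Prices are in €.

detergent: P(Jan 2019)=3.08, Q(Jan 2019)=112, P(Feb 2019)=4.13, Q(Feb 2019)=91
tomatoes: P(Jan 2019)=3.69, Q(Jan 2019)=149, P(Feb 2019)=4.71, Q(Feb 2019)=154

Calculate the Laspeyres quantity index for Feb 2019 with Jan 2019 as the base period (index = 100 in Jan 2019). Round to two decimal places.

94.83

Laspeyres quantity index uses base-period prices as weights.
ΣP(Jan 2019)·Q(Feb 2019) = 3.08×91 + 3.69×154 = 280.28 + 568.26 = 848.54
ΣP(Jan 2019)·Q(Jan 2019) = 3.08×112 + 3.69×149 = 344.96 + 549.81 = 894.77
Index = 848.54 / 894.77 × 100 = 94.8333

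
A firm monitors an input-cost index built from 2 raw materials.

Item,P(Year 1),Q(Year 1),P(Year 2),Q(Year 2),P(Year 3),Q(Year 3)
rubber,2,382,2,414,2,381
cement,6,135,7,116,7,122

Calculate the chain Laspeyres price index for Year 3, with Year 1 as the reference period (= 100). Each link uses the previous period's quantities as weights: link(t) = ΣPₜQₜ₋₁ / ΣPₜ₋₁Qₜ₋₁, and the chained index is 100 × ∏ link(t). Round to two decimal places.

108.58

Link Year 1→Year 2:
ΣP(Year 2)Q(Year 1) = 2×382 + 7×135 = 764 + 945 = 1709
ΣP(Year 1)Q(Year 1) = 2×382 + 6×135 = 764 + 810 = 1574
link = 1709/1574 = 1.085769
Link Year 2→Year 3:
ΣP(Year 3)Q(Year 2) = 2×414 + 7×116 = 828 + 812 = 1640
ΣP(Year 2)Q(Year 2) = 2×414 + 7×116 = 828 + 812 = 1640
link = 1640/1640 = 1.000000
Chained index = 100 × 1.085769 × 1.000000 = 108.5769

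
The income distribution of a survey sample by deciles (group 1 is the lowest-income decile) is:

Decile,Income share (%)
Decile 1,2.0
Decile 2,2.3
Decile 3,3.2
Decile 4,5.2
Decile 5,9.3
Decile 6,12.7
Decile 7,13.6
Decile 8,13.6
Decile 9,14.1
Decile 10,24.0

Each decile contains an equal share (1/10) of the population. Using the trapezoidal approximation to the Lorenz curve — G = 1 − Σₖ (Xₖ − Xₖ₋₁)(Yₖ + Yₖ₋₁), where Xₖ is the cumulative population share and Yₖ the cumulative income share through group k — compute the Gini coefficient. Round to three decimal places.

0.361

Cumulative income shares Yₖ: 0.0200, 0.0430, 0.0750, 0.1270, 0.2200, 0.3470, 0.4830, 0.6190, 0.7600, 1.0000
Σ (Xₖ−Xₖ₋₁)(Yₖ+Yₖ₋₁) = (1/10)(0.0200+0.0000) + (1/10)(0.0430+0.0200) + (1/10)(0.0750+0.0430) + (1/10)(0.1270+0.0750) + (1/10)(0.2200+0.1270) + (1/10)(0.3470+0.2200) + (1/10)(0.4830+0.3470) + (1/10)(0.6190+0.4830) + (1/10)(0.7600+0.6190) + (1/10)(1.0000+0.7600)
  = 0.0020 + 0.0063 + 0.0118 + 0.0202 + 0.0347 + 0.0567 + 0.0830 + 0.1102 + 0.1379 + 0.1760 = 0.6388
G = 1 − 0.6388 = 0.3612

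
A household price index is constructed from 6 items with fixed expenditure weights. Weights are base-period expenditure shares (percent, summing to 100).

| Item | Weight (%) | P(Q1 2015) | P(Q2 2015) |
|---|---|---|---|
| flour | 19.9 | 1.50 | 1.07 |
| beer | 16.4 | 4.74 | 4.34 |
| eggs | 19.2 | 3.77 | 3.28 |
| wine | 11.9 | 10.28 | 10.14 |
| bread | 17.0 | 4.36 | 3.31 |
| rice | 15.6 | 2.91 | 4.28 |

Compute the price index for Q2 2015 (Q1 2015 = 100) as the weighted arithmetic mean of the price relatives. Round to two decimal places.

flour: 19.9 × (1.07/1.50) = 19.9 × 0.713333 = 14.1953
beer: 16.4 × (4.34/4.74) = 16.4 × 0.915612 = 15.0160
eggs: 19.2 × (3.28/3.77) = 19.2 × 0.870027 = 16.7045
wine: 11.9 × (10.14/10.28) = 11.9 × 0.986381 = 11.7379
bread: 17.0 × (3.31/4.36) = 17.0 × 0.759174 = 12.9060
rice: 15.6 × (4.28/2.91) = 15.6 × 1.470790 = 22.9443
Index = Σ wᵢ·(p₁ᵢ/p₀ᵢ) = 14.1953 + 15.0160 + 16.7045 + 11.7379 + 12.9060 + 22.9443 = 93.5041

93.50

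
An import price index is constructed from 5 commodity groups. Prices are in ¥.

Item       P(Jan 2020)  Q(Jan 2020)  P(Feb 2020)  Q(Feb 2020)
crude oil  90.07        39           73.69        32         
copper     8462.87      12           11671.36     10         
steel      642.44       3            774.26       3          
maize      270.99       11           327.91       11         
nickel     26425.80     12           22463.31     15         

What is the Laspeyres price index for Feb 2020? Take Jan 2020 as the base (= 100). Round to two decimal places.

Laspeyres price index uses base-period quantities as weights.
ΣP(Feb 2020)·Q(Jan 2020) = 73.69×39 + 11671.36×12 + 774.26×3 + 327.91×11 + 22463.31×12 = 2873.91 + 140056.32 + 2322.78 + 3607.01 + 269559.72 = 418419.74
ΣP(Jan 2020)·Q(Jan 2020) = 90.07×39 + 8462.87×12 + 642.44×3 + 270.99×11 + 26425.80×12 = 3512.73 + 101554.44 + 1927.32 + 2980.89 + 317109.6 = 427084.98
Index = 418419.74 / 427084.98 × 100 = 97.9711

97.97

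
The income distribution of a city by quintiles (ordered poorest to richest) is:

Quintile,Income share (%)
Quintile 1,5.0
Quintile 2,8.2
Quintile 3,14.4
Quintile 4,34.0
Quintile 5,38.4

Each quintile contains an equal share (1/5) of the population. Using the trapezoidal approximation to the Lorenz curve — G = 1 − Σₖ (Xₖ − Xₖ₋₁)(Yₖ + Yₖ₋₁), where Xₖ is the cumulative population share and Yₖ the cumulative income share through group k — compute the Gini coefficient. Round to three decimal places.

Cumulative income shares Yₖ: 0.0500, 0.1320, 0.2760, 0.6160, 1.0000
Σ (Xₖ−Xₖ₋₁)(Yₖ+Yₖ₋₁) = (1/5)(0.0500+0.0000) + (1/5)(0.1320+0.0500) + (1/5)(0.2760+0.1320) + (1/5)(0.6160+0.2760) + (1/5)(1.0000+0.6160)
  = 0.0100 + 0.0364 + 0.0816 + 0.1784 + 0.3232 = 0.6296
G = 1 − 0.6296 = 0.3704

0.370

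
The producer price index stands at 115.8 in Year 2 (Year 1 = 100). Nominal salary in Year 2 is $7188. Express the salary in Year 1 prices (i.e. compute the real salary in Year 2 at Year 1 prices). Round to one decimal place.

6207.3

Real = Nominal ÷ (Index/100) = 7188 ÷ (115.8/100)
     = 7188 ÷ 1.158 = 6207.2539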